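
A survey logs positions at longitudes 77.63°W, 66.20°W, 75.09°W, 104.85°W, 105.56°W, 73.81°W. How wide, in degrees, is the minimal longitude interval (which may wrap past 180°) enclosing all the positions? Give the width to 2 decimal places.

39.36°

Sort the longitudes: -105.56°, -104.85°, -77.63°, -75.09°, -73.81°, -66.20°.
Eastward gaps between consecutive values (wrapping around): 0.71°, 27.22°, 2.54°, 1.28°, 7.61°, 320.64°.
Largest gap = 320.64° ⇒ minimal covering band is its complement: 360° − 320.64° = 39.36°.
Band runs from -105.56° eastward to -66.20°.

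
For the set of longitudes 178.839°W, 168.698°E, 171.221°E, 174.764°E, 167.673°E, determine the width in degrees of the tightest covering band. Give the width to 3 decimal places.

13.488°

Sort the longitudes: -178.839°, +167.673°, +168.698°, +171.221°, +174.764°.
Eastward gaps between consecutive values (wrapping around): 346.512°, 1.025°, 2.523°, 3.543°, 6.397°.
Largest gap = 346.512° ⇒ minimal covering band is its complement: 360° − 346.512° = 13.488°.
Band runs from +167.673° eastward to -178.839°, crossing the antimeridian.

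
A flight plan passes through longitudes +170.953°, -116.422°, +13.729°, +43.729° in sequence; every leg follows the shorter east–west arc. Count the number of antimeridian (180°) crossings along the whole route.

1

Leg 1: +170.953° → -116.422°, shortest Δλ = 72.625° (east) — crosses 180°.
Leg 2: -116.422° → +13.729°, shortest Δλ = 130.151° (east) — does not cross 180°.
Leg 3: +13.729° → +43.729°, shortest Δλ = 30.0° (east) — does not cross 180°.
Total crossings: 1.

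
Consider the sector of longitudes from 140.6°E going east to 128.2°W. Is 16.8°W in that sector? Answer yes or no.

Band width going east from +140.6° to -128.2°: ((-128.2 − 140.6) mod 360) = 91.2°.
Offset of -16.8° east of the west edge: ((-16.8 − 140.6) mod 360) = 202.6°.
202.6° > 91.2° ⇒ outside.

No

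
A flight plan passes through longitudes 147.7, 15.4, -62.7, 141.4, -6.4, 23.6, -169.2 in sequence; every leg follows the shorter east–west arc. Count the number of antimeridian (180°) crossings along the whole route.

Leg 1: +147.7° → +15.4°, shortest Δλ = -132.3° (west) — does not cross 180°.
Leg 2: +15.4° → -62.7°, shortest Δλ = -78.1° (west) — does not cross 180°.
Leg 3: -62.7° → +141.4°, shortest Δλ = -155.9° (west) — crosses 180°.
Leg 4: +141.4° → -6.4°, shortest Δλ = -147.8° (west) — does not cross 180°.
Leg 5: -6.4° → +23.6°, shortest Δλ = 30.0° (east) — does not cross 180°.
Leg 6: +23.6° → -169.2°, shortest Δλ = 167.2° (east) — crosses 180°.
Total crossings: 2.

2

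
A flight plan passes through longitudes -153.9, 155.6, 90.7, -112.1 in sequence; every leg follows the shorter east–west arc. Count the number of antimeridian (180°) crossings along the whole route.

Leg 1: -153.9° → +155.6°, shortest Δλ = -50.5° (west) — crosses 180°.
Leg 2: +155.6° → +90.7°, shortest Δλ = -64.9° (west) — does not cross 180°.
Leg 3: +90.7° → -112.1°, shortest Δλ = 157.2° (east) — crosses 180°.
Total crossings: 2.

2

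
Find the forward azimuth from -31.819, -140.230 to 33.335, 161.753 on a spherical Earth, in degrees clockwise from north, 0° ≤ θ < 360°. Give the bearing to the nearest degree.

315°

Δλ = 161.753 − -140.230 = 301.983°; wrapped into (−180°, 180°]: -58.017°.
θ = atan2( sin Δλ · cos φ₂ , cos φ₁ · sin φ₂ − sin φ₁ · cos φ₂ · cos Δλ )
  = atan2(-0.70865, 0.70026) = -45.341° → normalised to [0°, 360°): 314.659°.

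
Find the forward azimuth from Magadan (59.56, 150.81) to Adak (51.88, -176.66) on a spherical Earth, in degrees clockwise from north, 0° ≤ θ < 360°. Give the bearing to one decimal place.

Δλ = -176.66 − 150.81 = -327.47°; wrapped into (−180°, 180°]: 32.53°.
θ = atan2( sin Δλ · cos φ₂ , cos φ₁ · sin φ₂ − sin φ₁ · cos φ₂ · cos Δλ )
  = atan2(0.33195, -0.05014) = 98.589° → normalised to [0°, 360°): 98.589°.

98.6°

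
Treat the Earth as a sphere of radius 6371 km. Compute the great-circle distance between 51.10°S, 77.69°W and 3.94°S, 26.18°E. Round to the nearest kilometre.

Δλ = 26.18 − -77.69 = 103.87°.
Δφ = -3.94 − -51.10 = 47.16°.
a = sin²(Δφ/2) + cos φ₁ · cos φ₂ · sin²(Δλ/2) = 0.548352.
c = 2·atan2(√a, √(1−a)) = 1.66765 rad → d = 6371·c ≈ 10624.61 km.

10625 km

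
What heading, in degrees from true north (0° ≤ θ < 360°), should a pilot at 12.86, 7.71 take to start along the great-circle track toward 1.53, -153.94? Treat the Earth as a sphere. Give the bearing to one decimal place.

Δλ = -153.94 − 7.71 = -161.65°.
θ = atan2( sin Δλ · cos φ₂ , cos φ₁ · sin φ₂ − sin φ₁ · cos φ₂ · cos Δλ )
  = atan2(-0.31471, 0.23721) = -52.993° → normalised to [0°, 360°): 307.007°.

307.0°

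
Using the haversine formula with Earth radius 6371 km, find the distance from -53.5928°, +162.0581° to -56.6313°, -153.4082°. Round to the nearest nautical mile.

Δλ = -153.4082 − 162.0581 = -315.4663°; wrapped into (−180°, 180°]: 44.5337°.
Δφ = -56.6313 − -53.5928 = -3.0385°.
a = sin²(Δφ/2) + cos φ₁ · cos φ₂ · sin²(Δλ/2) = 0.047575.
c = 2·atan2(√a, √(1−a)) = 0.43977 rad → d = 6371·c ≈ 2801.77 km ≈ 1512.83 nmi.

1513 nmi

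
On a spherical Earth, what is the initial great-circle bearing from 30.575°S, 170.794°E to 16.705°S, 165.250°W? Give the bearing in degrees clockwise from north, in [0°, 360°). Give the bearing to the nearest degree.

63°

Δλ = -165.250 − 170.794 = -336.044°; wrapped into (−180°, 180°]: 23.956°.
θ = atan2( sin Δλ · cos φ₂ , cos φ₁ · sin φ₂ − sin φ₁ · cos φ₂ · cos Δλ )
  = atan2(0.38890, 0.19775) = 63.047° → normalised to [0°, 360°): 63.047°.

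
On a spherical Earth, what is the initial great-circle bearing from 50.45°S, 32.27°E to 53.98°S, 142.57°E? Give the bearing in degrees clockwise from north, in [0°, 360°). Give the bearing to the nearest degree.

Δλ = 142.57 − 32.27 = 110.30°.
θ = atan2( sin Δλ · cos φ₂ , cos φ₁ · sin φ₂ − sin φ₁ · cos φ₂ · cos Δλ )
  = atan2(0.55154, -0.67233) = 140.636° → normalised to [0°, 360°): 140.636°.

141°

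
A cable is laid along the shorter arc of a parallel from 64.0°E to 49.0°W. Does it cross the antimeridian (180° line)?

No

Signed shortest Δλ = ((-49.0 − 64.0 + 180) mod 360) − 180 = -113.0°.
Going west by 113.0° from +64.0° reaches -49.0° without touching 180°.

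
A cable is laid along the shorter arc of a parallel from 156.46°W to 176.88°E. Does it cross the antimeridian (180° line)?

Yes

Naïve |176.88 − -156.46| = 333.34° > 180°, so the shorter arc goes the other way round — across 180°.
Signed shortest Δλ = ((176.88 − -156.46 + 180) mod 360) − 180 = -26.66°.
Going west by 26.66° from -156.46° passes through 180° before reaching +176.88°.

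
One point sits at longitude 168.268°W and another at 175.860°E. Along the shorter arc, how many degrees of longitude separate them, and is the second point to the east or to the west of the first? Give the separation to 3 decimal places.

Raw difference: 175.860 − -168.268 = 344.128°.
Normalise into (−180°, 180°]: 344.128° − 360° = -15.872°.
Negative ⇒ the second point lies to the west; separation 15.872°.

15.872° west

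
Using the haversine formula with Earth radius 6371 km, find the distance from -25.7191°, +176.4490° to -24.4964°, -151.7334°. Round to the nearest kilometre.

3199 km

Δλ = -151.7334 − 176.4490 = -328.1824°; wrapped into (−180°, 180°]: 31.8176°.
Δφ = -24.4964 − -25.7191 = 1.2227°.
a = sin²(Δφ/2) + cos φ₁ · cos φ₂ · sin²(Δλ/2) = 0.061712.
c = 2·atan2(√a, √(1−a)) = 0.50210 rad → d = 6371·c ≈ 3198.85 km.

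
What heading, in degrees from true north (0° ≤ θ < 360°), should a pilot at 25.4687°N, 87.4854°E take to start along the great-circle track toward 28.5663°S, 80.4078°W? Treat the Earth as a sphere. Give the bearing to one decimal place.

Δλ = -80.4078 − 87.4854 = -167.8932°.
θ = atan2( sin Δλ · cos φ₂ , cos φ₁ · sin φ₂ − sin φ₁ · cos φ₂ · cos Δλ )
  = atan2(-0.18420, -0.06244) = -108.725° → normalised to [0°, 360°): 251.275°.

251.3°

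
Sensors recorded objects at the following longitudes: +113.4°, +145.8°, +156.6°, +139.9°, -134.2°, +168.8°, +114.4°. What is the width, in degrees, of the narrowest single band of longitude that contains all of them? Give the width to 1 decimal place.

Sort the longitudes: -134.2°, +113.4°, +114.4°, +139.9°, +145.8°, +156.6°, +168.8°.
Eastward gaps between consecutive values (wrapping around): 247.6°, 1.0°, 25.5°, 5.9°, 10.8°, 12.2°, 57.0°.
Largest gap = 247.6° ⇒ minimal covering band is its complement: 360° − 247.6° = 112.4°.
Band runs from +113.4° eastward to -134.2°, crossing the antimeridian.

112.4°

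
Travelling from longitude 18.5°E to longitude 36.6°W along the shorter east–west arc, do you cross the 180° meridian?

No

Signed shortest Δλ = ((-36.6 − 18.5 + 180) mod 360) − 180 = -55.1°.
Going west by 55.1° from +18.5° reaches -36.6° without touching 180°.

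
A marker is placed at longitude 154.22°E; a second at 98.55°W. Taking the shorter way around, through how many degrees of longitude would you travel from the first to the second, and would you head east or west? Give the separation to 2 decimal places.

107.23° east

Raw difference: -98.55 − 154.22 = -252.77°.
Normalise into (−180°, 180°]: -252.77° + 360° = 107.23°.
Positive ⇒ the second point lies to the east; separation 107.23°.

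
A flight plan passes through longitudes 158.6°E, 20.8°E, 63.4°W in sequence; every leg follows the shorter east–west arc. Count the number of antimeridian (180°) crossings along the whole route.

0

Leg 1: +158.6° → +20.8°, shortest Δλ = -137.8° (west) — does not cross 180°.
Leg 2: +20.8° → -63.4°, shortest Δλ = -84.2° (west) — does not cross 180°.
Total crossings: 0.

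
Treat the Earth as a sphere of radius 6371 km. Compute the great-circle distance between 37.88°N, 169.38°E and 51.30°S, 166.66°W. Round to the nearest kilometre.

Δλ = -166.66 − 169.38 = -336.04°; wrapped into (−180°, 180°]: 23.96°.
Δφ = -51.30 − 37.88 = -89.18°.
a = sin²(Δφ/2) + cos φ₁ · cos φ₂ · sin²(Δλ/2) = 0.514107.
c = 2·atan2(√a, √(1−a)) = 1.59901 rad → d = 6371·c ≈ 10187.32 km.

10187 km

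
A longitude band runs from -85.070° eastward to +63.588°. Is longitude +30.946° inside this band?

Yes

Band width going east from -85.070° to +63.588°: ((63.588 − -85.070) mod 360) = 148.658°.
Offset of +30.946° east of the west edge: ((30.946 − -85.070) mod 360) = 116.016°.
116.016° ≤ 148.658° ⇒ inside.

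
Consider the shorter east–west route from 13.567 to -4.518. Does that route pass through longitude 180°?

No

Signed shortest Δλ = ((-4.518 − 13.567 + 180) mod 360) − 180 = -18.085°.
Going west by 18.085° from +13.567° reaches -4.518° without touching 180°.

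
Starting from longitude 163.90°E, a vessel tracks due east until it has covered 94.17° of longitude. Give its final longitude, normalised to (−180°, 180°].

Start at +163.90°; shift +94.17° → +258.07°.
+258.07° lies outside (−180°, 180°]; subtract 360° → -101.93°.

101.93°W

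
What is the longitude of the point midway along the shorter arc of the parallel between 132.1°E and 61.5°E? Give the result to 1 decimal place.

96.8°E

Signed shortest Δλ from +132.1° to +61.5° is -70.6°.
Midpoint longitude = +132.1° + (-70.6°)/2 = +132.1° − 35.3° = +96.8°.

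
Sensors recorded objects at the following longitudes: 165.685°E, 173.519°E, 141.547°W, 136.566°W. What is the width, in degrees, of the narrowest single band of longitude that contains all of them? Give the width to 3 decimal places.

Sort the longitudes: -141.547°, -136.566°, +165.685°, +173.519°.
Eastward gaps between consecutive values (wrapping around): 4.981°, 302.251°, 7.834°, 44.934°.
Largest gap = 302.251° ⇒ minimal covering band is its complement: 360° − 302.251° = 57.749°.
Band runs from +165.685° eastward to -136.566°, crossing the antimeridian.

57.749°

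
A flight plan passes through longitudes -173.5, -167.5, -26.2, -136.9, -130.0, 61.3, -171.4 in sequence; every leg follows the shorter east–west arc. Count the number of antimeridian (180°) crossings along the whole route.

Leg 1: -173.5° → -167.5°, shortest Δλ = 6.0° (east) — does not cross 180°.
Leg 2: -167.5° → -26.2°, shortest Δλ = 141.3° (east) — does not cross 180°.
Leg 3: -26.2° → -136.9°, shortest Δλ = -110.7° (west) — does not cross 180°.
Leg 4: -136.9° → -130.0°, shortest Δλ = 6.9° (east) — does not cross 180°.
Leg 5: -130.0° → +61.3°, shortest Δλ = -168.7° (west) — crosses 180°.
Leg 6: +61.3° → -171.4°, shortest Δλ = 127.3° (east) — crosses 180°.
Total crossings: 2.

2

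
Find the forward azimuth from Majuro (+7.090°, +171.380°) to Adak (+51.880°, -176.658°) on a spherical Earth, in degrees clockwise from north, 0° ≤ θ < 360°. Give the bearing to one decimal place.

10.3°

Δλ = -176.658 − 171.380 = -348.038°; wrapped into (−180°, 180°]: 11.962°.
θ = atan2( sin Δλ · cos φ₂ , cos φ₁ · sin φ₂ − sin φ₁ · cos φ₂ · cos Δλ )
  = atan2(0.12795, 0.70616) = 10.270° → normalised to [0°, 360°): 10.270°.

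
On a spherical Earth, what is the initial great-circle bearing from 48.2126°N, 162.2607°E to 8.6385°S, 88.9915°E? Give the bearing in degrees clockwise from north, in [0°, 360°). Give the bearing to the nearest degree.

Δλ = 88.9915 − 162.2607 = -73.2692°.
θ = atan2( sin Δλ · cos φ₂ , cos φ₁ · sin φ₂ − sin φ₁ · cos φ₂ · cos Δλ )
  = atan2(-0.94680, -0.31230) = -108.255° → normalised to [0°, 360°): 251.745°.

252°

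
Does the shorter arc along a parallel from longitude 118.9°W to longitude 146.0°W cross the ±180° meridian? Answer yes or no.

No

Signed shortest Δλ = ((-146.0 − -118.9 + 180) mod 360) − 180 = -27.1°.
Going west by 27.1° from -118.9° reaches -146.0° without touching 180°.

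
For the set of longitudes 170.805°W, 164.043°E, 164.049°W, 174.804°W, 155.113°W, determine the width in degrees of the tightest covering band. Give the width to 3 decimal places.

40.844°

Sort the longitudes: -174.804°, -170.805°, -164.049°, -155.113°, +164.043°.
Eastward gaps between consecutive values (wrapping around): 3.999°, 6.756°, 8.936°, 319.156°, 21.153°.
Largest gap = 319.156° ⇒ minimal covering band is its complement: 360° − 319.156° = 40.844°.
Band runs from +164.043° eastward to -155.113°, crossing the antimeridian.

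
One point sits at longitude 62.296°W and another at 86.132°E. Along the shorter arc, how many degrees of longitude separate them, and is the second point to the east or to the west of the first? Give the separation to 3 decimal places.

Raw difference: 86.132 − -62.296 = 148.428°.
Normalise into (−180°, 180°]: 148.428° stays 148.428°.
Positive ⇒ the second point lies to the east; separation 148.428°.

148.428° east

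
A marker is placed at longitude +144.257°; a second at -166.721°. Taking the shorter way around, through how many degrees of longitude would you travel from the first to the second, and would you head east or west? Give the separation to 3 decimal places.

49.022° east

Raw difference: -166.721 − 144.257 = -310.978°.
Normalise into (−180°, 180°]: -310.978° + 360° = 49.022°.
Positive ⇒ the second point lies to the east; separation 49.022°.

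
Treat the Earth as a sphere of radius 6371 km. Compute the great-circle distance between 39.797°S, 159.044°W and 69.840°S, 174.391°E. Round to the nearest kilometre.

Δλ = 174.391 − -159.044 = 333.435°; wrapped into (−180°, 180°]: -26.565°.
Δφ = -69.840 − -39.797 = -30.043°.
a = sin²(Δφ/2) + cos φ₁ · cos φ₂ · sin²(Δλ/2) = 0.081153.
c = 2·atan2(√a, √(1−a)) = 0.57775 rad → d = 6371·c ≈ 3680.83 km.

3681 km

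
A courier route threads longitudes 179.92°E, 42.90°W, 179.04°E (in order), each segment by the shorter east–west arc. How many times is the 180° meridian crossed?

2

Leg 1: +179.92° → -42.90°, shortest Δλ = 137.18° (east) — crosses 180°.
Leg 2: -42.90° → +179.04°, shortest Δλ = -138.06° (west) — crosses 180°.
Total crossings: 2.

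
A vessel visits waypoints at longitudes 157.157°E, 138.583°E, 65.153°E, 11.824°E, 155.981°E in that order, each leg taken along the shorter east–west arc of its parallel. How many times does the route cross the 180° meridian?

0

Leg 1: +157.157° → +138.583°, shortest Δλ = -18.574° (west) — does not cross 180°.
Leg 2: +138.583° → +65.153°, shortest Δλ = -73.43° (west) — does not cross 180°.
Leg 3: +65.153° → +11.824°, shortest Δλ = -53.329° (west) — does not cross 180°.
Leg 4: +11.824° → +155.981°, shortest Δλ = 144.157° (east) — does not cross 180°.
Total crossings: 0.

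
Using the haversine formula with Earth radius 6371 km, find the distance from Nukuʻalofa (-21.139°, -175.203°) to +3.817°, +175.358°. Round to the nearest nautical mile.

1598 nmi

Δλ = 175.358 − -175.203 = 350.561°; wrapped into (−180°, 180°]: -9.439°.
Δφ = 3.817 − -21.139 = 24.956°.
a = sin²(Δφ/2) + cos φ₁ · cos φ₂ · sin²(Δλ/2) = 0.052984.
c = 2·atan2(√a, √(1−a)) = 0.46453 rad → d = 6371·c ≈ 2959.52 km ≈ 1598.02 nmi.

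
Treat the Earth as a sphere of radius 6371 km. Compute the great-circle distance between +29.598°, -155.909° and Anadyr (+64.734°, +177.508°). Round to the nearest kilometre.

4322 km

Δλ = 177.508 − -155.909 = 333.417°; wrapped into (−180°, 180°]: -26.583°.
Δφ = 64.734 − 29.598 = 35.136°.
a = sin²(Δφ/2) + cos φ₁ · cos φ₂ · sin²(Δλ/2) = 0.110722.
c = 2·atan2(√a, √(1−a)) = 0.67844 rad → d = 6371·c ≈ 4322.31 km.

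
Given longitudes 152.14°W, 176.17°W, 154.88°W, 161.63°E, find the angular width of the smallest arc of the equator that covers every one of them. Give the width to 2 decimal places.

46.23°

Sort the longitudes: -176.17°, -154.88°, -152.14°, +161.63°.
Eastward gaps between consecutive values (wrapping around): 21.29°, 2.74°, 313.77°, 22.20°.
Largest gap = 313.77° ⇒ minimal covering band is its complement: 360° − 313.77° = 46.23°.
Band runs from +161.63° eastward to -152.14°, crossing the antimeridian.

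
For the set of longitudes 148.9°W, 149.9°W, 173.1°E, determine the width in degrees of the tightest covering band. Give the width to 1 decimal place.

Sort the longitudes: -149.9°, -148.9°, +173.1°.
Eastward gaps between consecutive values (wrapping around): 1.0°, 322.0°, 37.0°.
Largest gap = 322.0° ⇒ minimal covering band is its complement: 360° − 322.0° = 38.0°.
Band runs from +173.1° eastward to -148.9°, crossing the antimeridian.

38.0°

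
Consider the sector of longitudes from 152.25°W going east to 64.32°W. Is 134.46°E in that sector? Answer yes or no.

No

Band width going east from -152.25° to -64.32°: ((-64.32 − -152.25) mod 360) = 87.93°.
Offset of +134.46° east of the west edge: ((134.46 − -152.25) mod 360) = 286.71°.
286.71° > 87.93° ⇒ outside.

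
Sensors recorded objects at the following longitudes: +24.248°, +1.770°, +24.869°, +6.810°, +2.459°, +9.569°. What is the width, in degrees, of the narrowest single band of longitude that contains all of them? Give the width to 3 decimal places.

23.099°

Sort the longitudes: +1.770°, +2.459°, +6.810°, +9.569°, +24.248°, +24.869°.
Eastward gaps between consecutive values (wrapping around): 0.689°, 4.351°, 2.759°, 14.679°, 0.621°, 336.901°.
Largest gap = 336.901° ⇒ minimal covering band is its complement: 360° − 336.901° = 23.099°.
Band runs from +1.770° eastward to +24.869°.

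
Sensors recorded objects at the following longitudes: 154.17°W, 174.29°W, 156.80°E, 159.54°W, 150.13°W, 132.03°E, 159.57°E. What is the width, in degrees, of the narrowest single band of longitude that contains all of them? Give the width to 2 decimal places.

77.84°

Sort the longitudes: -174.29°, -159.54°, -154.17°, -150.13°, +132.03°, +156.80°, +159.57°.
Eastward gaps between consecutive values (wrapping around): 14.75°, 5.37°, 4.04°, 282.16°, 24.77°, 2.77°, 26.14°.
Largest gap = 282.16° ⇒ minimal covering band is its complement: 360° − 282.16° = 77.84°.
Band runs from +132.03° eastward to -150.13°, crossing the antimeridian.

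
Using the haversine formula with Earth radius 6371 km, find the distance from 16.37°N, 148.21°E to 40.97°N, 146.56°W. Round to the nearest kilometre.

Δλ = -146.56 − 148.21 = -294.77°; wrapped into (−180°, 180°]: 65.23°.
Δφ = 40.97 − 16.37 = 24.60°.
a = sin²(Δφ/2) + cos φ₁ · cos φ₂ · sin²(Δλ/2) = 0.255841.
c = 2·atan2(√a, √(1−a)) = 1.06064 rad → d = 6371·c ≈ 6757.31 km.

6757 km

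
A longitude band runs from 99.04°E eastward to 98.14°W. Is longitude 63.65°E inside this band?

Band width going east from +99.04° to -98.14°: ((-98.14 − 99.04) mod 360) = 162.82°.
Offset of +63.65° east of the west edge: ((63.65 − 99.04) mod 360) = 324.61°.
324.61° > 162.82° ⇒ outside.

No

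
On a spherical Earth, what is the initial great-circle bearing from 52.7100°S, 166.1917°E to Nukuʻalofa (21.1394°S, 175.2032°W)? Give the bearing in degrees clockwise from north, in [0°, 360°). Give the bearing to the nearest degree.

Δλ = -175.2032 − 166.1917 = -341.3949°; wrapped into (−180°, 180°]: 18.6051°.
θ = atan2( sin Δλ · cos φ₂ , cos φ₁ · sin φ₂ − sin φ₁ · cos φ₂ · cos Δλ )
  = atan2(0.29757, 0.48477) = 31.544° → normalised to [0°, 360°): 31.544°.

32°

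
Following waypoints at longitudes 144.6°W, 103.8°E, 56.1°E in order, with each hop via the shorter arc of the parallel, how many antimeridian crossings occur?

Leg 1: -144.6° → +103.8°, shortest Δλ = -111.6° (west) — crosses 180°.
Leg 2: +103.8° → +56.1°, shortest Δλ = -47.7° (west) — does not cross 180°.
Total crossings: 1.

1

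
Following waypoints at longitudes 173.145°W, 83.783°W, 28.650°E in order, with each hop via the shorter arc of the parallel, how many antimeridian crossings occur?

Leg 1: -173.145° → -83.783°, shortest Δλ = 89.362° (east) — does not cross 180°.
Leg 2: -83.783° → +28.650°, shortest Δλ = 112.433° (east) — does not cross 180°.
Total crossings: 0.

0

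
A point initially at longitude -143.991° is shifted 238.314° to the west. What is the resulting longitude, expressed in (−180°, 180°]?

Start at -143.991°; shift −238.314° → -382.305°.
-382.305° lies outside (−180°, 180°]; add 360° → -22.305°.

-22.305°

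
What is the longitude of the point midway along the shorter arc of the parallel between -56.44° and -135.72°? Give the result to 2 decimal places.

Signed shortest Δλ from -56.44° to -135.72° is -79.28°.
Midpoint longitude = -56.44° + (-79.28°)/2 = -56.44° − 39.64° = -96.08°.

-96.08°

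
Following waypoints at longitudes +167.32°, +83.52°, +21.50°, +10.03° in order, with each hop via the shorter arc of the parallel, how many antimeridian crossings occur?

Leg 1: +167.32° → +83.52°, shortest Δλ = -83.8° (west) — does not cross 180°.
Leg 2: +83.52° → +21.50°, shortest Δλ = -62.02° (west) — does not cross 180°.
Leg 3: +21.50° → +10.03°, shortest Δλ = -11.47° (west) — does not cross 180°.
Total crossings: 0.

0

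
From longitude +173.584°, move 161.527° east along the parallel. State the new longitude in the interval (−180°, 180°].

Start at +173.584°; shift +161.527° → +335.111°.
+335.111° lies outside (−180°, 180°]; subtract 360° → -24.889°.

-24.889°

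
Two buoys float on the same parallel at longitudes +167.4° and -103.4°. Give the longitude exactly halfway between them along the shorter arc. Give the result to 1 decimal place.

-148.0°

Signed shortest Δλ from +167.4° to -103.4° is +89.2°.
Midpoint longitude = +167.4° + (+89.2°)/2 = +167.4° + 44.6° = +212.0°.
Normalise into (−180°, 180°]: -148.0°.
(The naïve average (+167.4 + -103.4)/2 = 32.0° is on the wrong side of the globe.)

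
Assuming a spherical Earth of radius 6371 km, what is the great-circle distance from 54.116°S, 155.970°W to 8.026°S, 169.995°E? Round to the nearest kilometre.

Δλ = 169.995 − -155.970 = 325.965°; wrapped into (−180°, 180°]: -34.035°.
Δφ = -8.026 − -54.116 = 46.090°.
a = sin²(Δφ/2) + cos φ₁ · cos φ₂ · sin²(Δλ/2) = 0.202949.
c = 2·atan2(√a, √(1−a)) = 0.93465 rad → d = 6371·c ≈ 5954.64 km.

5955 km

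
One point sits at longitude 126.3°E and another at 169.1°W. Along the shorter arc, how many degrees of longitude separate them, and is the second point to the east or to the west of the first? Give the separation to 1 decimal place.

Raw difference: -169.1 − 126.3 = -295.4°.
Normalise into (−180°, 180°]: -295.4° + 360° = 64.6°.
Positive ⇒ the second point lies to the east; separation 64.6°.

64.6° east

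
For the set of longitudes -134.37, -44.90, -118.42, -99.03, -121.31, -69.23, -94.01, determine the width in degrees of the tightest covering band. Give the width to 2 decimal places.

89.47°

Sort the longitudes: -134.37°, -121.31°, -118.42°, -99.03°, -94.01°, -69.23°, -44.90°.
Eastward gaps between consecutive values (wrapping around): 13.06°, 2.89°, 19.39°, 5.02°, 24.78°, 24.33°, 270.53°.
Largest gap = 270.53° ⇒ minimal covering band is its complement: 360° − 270.53° = 89.47°.
Band runs from -134.37° eastward to -44.90°.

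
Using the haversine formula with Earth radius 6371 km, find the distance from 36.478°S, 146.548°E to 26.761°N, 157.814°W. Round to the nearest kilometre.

Δλ = -157.814 − 146.548 = -304.362°; wrapped into (−180°, 180°]: 55.638°.
Δφ = 26.761 − -36.478 = 63.239°.
a = sin²(Δφ/2) + cos φ₁ · cos φ₂ · sin²(Δλ/2) = 0.431230.
c = 2·atan2(√a, √(1−a)) = 1.43282 rad → d = 6371·c ≈ 9128.49 km.

9128 km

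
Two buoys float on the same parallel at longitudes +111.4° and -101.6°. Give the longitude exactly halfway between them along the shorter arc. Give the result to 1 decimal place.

-175.1°

Signed shortest Δλ from +111.4° to -101.6° is +147.0°.
Midpoint longitude = +111.4° + (+147.0°)/2 = +111.4° + 73.5° = +184.9°.
Normalise into (−180°, 180°]: -175.1°.
(The naïve average (+111.4 + -101.6)/2 = 4.9° is on the wrong side of the globe.)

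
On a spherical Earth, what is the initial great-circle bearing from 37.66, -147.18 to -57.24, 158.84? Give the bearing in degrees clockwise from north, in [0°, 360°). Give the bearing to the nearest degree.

207°

Δλ = 158.84 − -147.18 = 306.02°; wrapped into (−180°, 180°]: -53.98°.
θ = atan2( sin Δλ · cos φ₂ , cos φ₁ · sin φ₂ − sin φ₁ · cos φ₂ · cos Δλ )
  = atan2(-0.43767, -0.86016) = -153.032° → normalised to [0°, 360°): 206.968°.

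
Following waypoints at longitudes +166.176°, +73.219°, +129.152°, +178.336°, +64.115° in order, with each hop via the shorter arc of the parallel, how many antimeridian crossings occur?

Leg 1: +166.176° → +73.219°, shortest Δλ = -92.957° (west) — does not cross 180°.
Leg 2: +73.219° → +129.152°, shortest Δλ = 55.933° (east) — does not cross 180°.
Leg 3: +129.152° → +178.336°, shortest Δλ = 49.184° (east) — does not cross 180°.
Leg 4: +178.336° → +64.115°, shortest Δλ = -114.221° (west) — does not cross 180°.
Total crossings: 0.

0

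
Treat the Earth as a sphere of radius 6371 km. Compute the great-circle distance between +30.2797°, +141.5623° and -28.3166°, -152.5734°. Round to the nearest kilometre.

Δλ = -152.5734 − 141.5623 = -294.1357°; wrapped into (−180°, 180°]: 65.8643°.
Δφ = -28.3166 − 30.2797 = -58.5963°.
a = sin²(Δφ/2) + cos φ₁ · cos φ₂ · sin²(Δλ/2) = 0.464157.
c = 2·atan2(√a, √(1−a)) = 1.49905 rad → d = 6371·c ≈ 9550.43 km.

9550 km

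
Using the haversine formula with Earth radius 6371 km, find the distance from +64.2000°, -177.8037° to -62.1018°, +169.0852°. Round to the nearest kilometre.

Δλ = 169.0852 − -177.8037 = 346.8889°; wrapped into (−180°, 180°]: -13.1111°.
Δφ = -62.1018 − 64.2000 = -126.3018°.
a = sin²(Δφ/2) + cos φ₁ · cos φ₂ · sin²(Δλ/2) = 0.798674.
c = 2·atan2(√a, √(1−a)) = 2.21099 rad → d = 6371·c ≈ 14086.19 km.

14086 km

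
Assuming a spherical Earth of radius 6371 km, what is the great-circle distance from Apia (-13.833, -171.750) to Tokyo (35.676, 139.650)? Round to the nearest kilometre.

7509 km

Δλ = 139.650 − -171.750 = 311.400°; wrapped into (−180°, 180°]: -48.600°.
Δφ = 35.676 − -13.833 = 49.509°.
a = sin²(Δφ/2) + cos φ₁ · cos φ₂ · sin²(Δλ/2) = 0.308909.
c = 2·atan2(√a, √(1−a)) = 1.17864 rad → d = 6371·c ≈ 7509.11 km.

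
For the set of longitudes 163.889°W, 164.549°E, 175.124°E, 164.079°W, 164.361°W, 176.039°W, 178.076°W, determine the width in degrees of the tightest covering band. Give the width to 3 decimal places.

31.562°

Sort the longitudes: -178.076°, -176.039°, -164.361°, -164.079°, -163.889°, +164.549°, +175.124°.
Eastward gaps between consecutive values (wrapping around): 2.037°, 11.678°, 0.282°, 0.190°, 328.438°, 10.575°, 6.800°.
Largest gap = 328.438° ⇒ minimal covering band is its complement: 360° − 328.438° = 31.562°.
Band runs from +164.549° eastward to -163.889°, crossing the antimeridian.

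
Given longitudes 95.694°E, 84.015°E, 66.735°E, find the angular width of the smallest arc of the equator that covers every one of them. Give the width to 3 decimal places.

28.959°

Sort the longitudes: +66.735°, +84.015°, +95.694°.
Eastward gaps between consecutive values (wrapping around): 17.280°, 11.679°, 331.041°.
Largest gap = 331.041° ⇒ minimal covering band is its complement: 360° − 331.041° = 28.959°.
Band runs from +66.735° eastward to +95.694°.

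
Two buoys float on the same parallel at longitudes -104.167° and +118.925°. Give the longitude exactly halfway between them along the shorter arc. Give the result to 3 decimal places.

-172.621°

Signed shortest Δλ from -104.167° to +118.925° is -136.908°.
Midpoint longitude = -104.167° + (-136.908°)/2 = -104.167° − 68.454° = -172.621°.
(The naïve average (-104.167 + +118.925)/2 = 7.379° is on the wrong side of the globe.)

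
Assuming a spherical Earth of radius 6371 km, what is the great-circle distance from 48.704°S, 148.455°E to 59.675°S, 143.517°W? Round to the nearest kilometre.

4377 km

Δλ = -143.517 − 148.455 = -291.972°; wrapped into (−180°, 180°]: 68.028°.
Δφ = -59.675 − -48.704 = -10.971°.
a = sin²(Δφ/2) + cos φ₁ · cos φ₂ · sin²(Δλ/2) = 0.113408.
c = 2·atan2(√a, √(1−a)) = 0.68695 rad → d = 6371·c ≈ 4376.55 km.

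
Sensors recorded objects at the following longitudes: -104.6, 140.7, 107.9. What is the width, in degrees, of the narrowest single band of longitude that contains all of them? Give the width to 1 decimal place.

147.5°

Sort the longitudes: -104.6°, +107.9°, +140.7°.
Eastward gaps between consecutive values (wrapping around): 212.5°, 32.8°, 114.7°.
Largest gap = 212.5° ⇒ minimal covering band is its complement: 360° − 212.5° = 147.5°.
Band runs from +107.9° eastward to -104.6°, crossing the antimeridian.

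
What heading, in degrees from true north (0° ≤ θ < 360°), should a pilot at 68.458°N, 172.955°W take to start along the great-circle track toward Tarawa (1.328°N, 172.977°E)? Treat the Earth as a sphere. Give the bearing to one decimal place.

195.2°

Δλ = 172.977 − -172.955 = 345.932°; wrapped into (−180°, 180°]: -14.068°.
θ = atan2( sin Δλ · cos φ₂ , cos φ₁ · sin φ₂ − sin φ₁ · cos φ₂ · cos Δλ )
  = atan2(-0.24301, -0.89350) = -164.785° → normalised to [0°, 360°): 195.215°.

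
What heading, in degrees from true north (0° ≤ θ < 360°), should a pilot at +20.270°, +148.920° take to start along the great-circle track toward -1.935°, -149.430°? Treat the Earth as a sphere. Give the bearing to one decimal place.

102.6°

Δλ = -149.430 − 148.920 = -298.350°; wrapped into (−180°, 180°]: 61.650°.
θ = atan2( sin Δλ · cos φ₂ , cos φ₁ · sin φ₂ − sin φ₁ · cos φ₂ · cos Δλ )
  = atan2(0.87956, -0.19609) = 102.568° → normalised to [0°, 360°): 102.568°.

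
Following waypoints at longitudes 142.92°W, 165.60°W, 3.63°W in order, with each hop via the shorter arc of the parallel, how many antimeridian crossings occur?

0

Leg 1: -142.92° → -165.60°, shortest Δλ = -22.68° (west) — does not cross 180°.
Leg 2: -165.60° → -3.63°, shortest Δλ = 161.97° (east) — does not cross 180°.
Total crossings: 0.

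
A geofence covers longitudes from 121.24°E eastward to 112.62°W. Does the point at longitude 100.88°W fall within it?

No

Band width going east from +121.24° to -112.62°: ((-112.62 − 121.24) mod 360) = 126.14°.
Offset of -100.88° east of the west edge: ((-100.88 − 121.24) mod 360) = 137.88°.
137.88° > 126.14° ⇒ outside.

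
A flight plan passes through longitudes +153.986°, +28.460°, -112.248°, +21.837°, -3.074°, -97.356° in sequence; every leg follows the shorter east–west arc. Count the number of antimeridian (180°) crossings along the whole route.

Leg 1: +153.986° → +28.460°, shortest Δλ = -125.526° (west) — does not cross 180°.
Leg 2: +28.460° → -112.248°, shortest Δλ = -140.708° (west) — does not cross 180°.
Leg 3: -112.248° → +21.837°, shortest Δλ = 134.085° (east) — does not cross 180°.
Leg 4: +21.837° → -3.074°, shortest Δλ = -24.911° (west) — does not cross 180°.
Leg 5: -3.074° → -97.356°, shortest Δλ = -94.282° (west) — does not cross 180°.
Total crossings: 0.

0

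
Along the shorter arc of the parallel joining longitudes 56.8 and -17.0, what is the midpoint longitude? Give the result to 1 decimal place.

Signed shortest Δλ from +56.8° to -17.0° is -73.8°.
Midpoint longitude = +56.8° + (-73.8°)/2 = +56.8° − 36.9° = +19.9°.

+19.9°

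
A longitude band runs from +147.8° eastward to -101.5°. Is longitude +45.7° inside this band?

No

Band width going east from +147.8° to -101.5°: ((-101.5 − 147.8) mod 360) = 110.7°.
Offset of +45.7° east of the west edge: ((45.7 − 147.8) mod 360) = 257.9°.
257.9° > 110.7° ⇒ outside.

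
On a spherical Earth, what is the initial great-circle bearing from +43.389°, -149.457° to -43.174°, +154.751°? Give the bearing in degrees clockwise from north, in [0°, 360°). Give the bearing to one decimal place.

Δλ = 154.751 − -149.457 = 304.208°; wrapped into (−180°, 180°]: -55.792°.
θ = atan2( sin Δλ · cos φ₂ , cos φ₁ · sin φ₂ − sin φ₁ · cos φ₂ · cos Δλ )
  = atan2(-0.60312, -0.77887) = -142.248° → normalised to [0°, 360°): 217.752°.

217.8°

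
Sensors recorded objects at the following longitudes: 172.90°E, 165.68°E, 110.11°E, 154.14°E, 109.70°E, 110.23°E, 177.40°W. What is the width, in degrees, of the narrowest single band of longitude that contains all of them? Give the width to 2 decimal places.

Sort the longitudes: -177.40°, +109.70°, +110.11°, +110.23°, +154.14°, +165.68°, +172.90°.
Eastward gaps between consecutive values (wrapping around): 287.10°, 0.41°, 0.12°, 43.91°, 11.54°, 7.22°, 9.70°.
Largest gap = 287.10° ⇒ minimal covering band is its complement: 360° − 287.10° = 72.90°.
Band runs from +109.70° eastward to -177.40°, crossing the antimeridian.

72.90°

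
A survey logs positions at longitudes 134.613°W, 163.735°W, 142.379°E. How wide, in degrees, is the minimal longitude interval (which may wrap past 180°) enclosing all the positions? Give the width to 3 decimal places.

83.008°

Sort the longitudes: -163.735°, -134.613°, +142.379°.
Eastward gaps between consecutive values (wrapping around): 29.122°, 276.992°, 53.886°.
Largest gap = 276.992° ⇒ minimal covering band is its complement: 360° − 276.992° = 83.008°.
Band runs from +142.379° eastward to -134.613°, crossing the antimeridian.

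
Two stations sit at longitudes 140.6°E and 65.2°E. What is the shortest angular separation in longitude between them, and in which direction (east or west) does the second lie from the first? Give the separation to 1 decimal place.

Raw difference: 65.2 − 140.6 = -75.4°.
Normalise into (−180°, 180°]: -75.4° stays -75.4°.
Negative ⇒ the second point lies to the west; separation 75.4°.

75.4° west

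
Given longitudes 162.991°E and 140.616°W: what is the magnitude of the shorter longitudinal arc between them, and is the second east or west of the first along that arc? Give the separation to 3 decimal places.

Raw difference: -140.616 − 162.991 = -303.607°.
Normalise into (−180°, 180°]: -303.607° + 360° = 56.393°.
Positive ⇒ the second point lies to the east; separation 56.393°.

56.393° east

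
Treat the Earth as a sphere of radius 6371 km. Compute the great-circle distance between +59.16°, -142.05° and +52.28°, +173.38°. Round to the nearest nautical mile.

Δλ = 173.38 − -142.05 = 315.43°; wrapped into (−180°, 180°]: -44.57°.
Δφ = 52.28 − 59.16 = -6.88°.
a = sin²(Δφ/2) + cos φ₁ · cos φ₂ · sin²(Δλ/2) = 0.048702.
c = 2·atan2(√a, √(1−a)) = 0.44504 rad → d = 6371·c ≈ 2835.32 km ≈ 1530.95 nmi.

1531 nmi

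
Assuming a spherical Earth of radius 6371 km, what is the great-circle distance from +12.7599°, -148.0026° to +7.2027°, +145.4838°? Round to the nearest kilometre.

Δλ = 145.4838 − -148.0026 = 293.4864°; wrapped into (−180°, 180°]: -66.5136°.
Δφ = 7.2027 − 12.7599 = -5.5572°.
a = sin²(Δφ/2) + cos φ₁ · cos φ₂ · sin²(Δλ/2) = 0.293343.
c = 2·atan2(√a, √(1−a)) = 1.14471 rad → d = 6371·c ≈ 7292.92 km.

7293 km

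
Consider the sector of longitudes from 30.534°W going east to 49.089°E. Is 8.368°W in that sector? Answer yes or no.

Band width going east from -30.534° to +49.089°: ((49.089 − -30.534) mod 360) = 79.623°.
Offset of -8.368° east of the west edge: ((-8.368 − -30.534) mod 360) = 22.166°.
22.166° ≤ 79.623° ⇒ inside.

Yes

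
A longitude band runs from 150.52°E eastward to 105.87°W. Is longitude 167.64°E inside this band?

Band width going east from +150.52° to -105.87°: ((-105.87 − 150.52) mod 360) = 103.61°.
Offset of +167.64° east of the west edge: ((167.64 − 150.52) mod 360) = 17.12°.
17.12° ≤ 103.61° ⇒ inside.

Yes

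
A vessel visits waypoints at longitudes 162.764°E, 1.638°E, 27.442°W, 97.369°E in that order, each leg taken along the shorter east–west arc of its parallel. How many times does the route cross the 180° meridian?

0

Leg 1: +162.764° → +1.638°, shortest Δλ = -161.126° (west) — does not cross 180°.
Leg 2: +1.638° → -27.442°, shortest Δλ = -29.08° (west) — does not cross 180°.
Leg 3: -27.442° → +97.369°, shortest Δλ = 124.811° (east) — does not cross 180°.
Total crossings: 0.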